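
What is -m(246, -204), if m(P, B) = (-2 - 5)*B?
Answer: -1428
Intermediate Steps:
m(P, B) = -7*B
-m(246, -204) = -(-7)*(-204) = -1*1428 = -1428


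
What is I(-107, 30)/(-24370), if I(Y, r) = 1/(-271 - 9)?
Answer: 1/6823600 ≈ 1.4655e-7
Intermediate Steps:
I(Y, r) = -1/280 (I(Y, r) = 1/(-280) = -1/280)
I(-107, 30)/(-24370) = -1/280/(-24370) = -1/280*(-1/24370) = 1/6823600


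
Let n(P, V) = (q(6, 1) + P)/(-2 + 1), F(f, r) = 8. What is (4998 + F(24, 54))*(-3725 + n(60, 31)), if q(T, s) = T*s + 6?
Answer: -19007782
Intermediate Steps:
q(T, s) = 6 + T*s
n(P, V) = -12 - P (n(P, V) = ((6 + 6*1) + P)/(-2 + 1) = ((6 + 6) + P)/(-1) = (12 + P)*(-1) = -12 - P)
(4998 + F(24, 54))*(-3725 + n(60, 31)) = (4998 + 8)*(-3725 + (-12 - 1*60)) = 5006*(-3725 + (-12 - 60)) = 5006*(-3725 - 72) = 5006*(-3797) = -19007782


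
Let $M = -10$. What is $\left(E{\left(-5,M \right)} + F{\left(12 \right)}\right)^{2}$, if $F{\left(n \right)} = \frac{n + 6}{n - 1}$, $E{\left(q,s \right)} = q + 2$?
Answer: $\frac{225}{121} \approx 1.8595$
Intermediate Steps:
$E{\left(q,s \right)} = 2 + q$
$F{\left(n \right)} = \frac{6 + n}{-1 + n}$
$\left(E{\left(-5,M \right)} + F{\left(12 \right)}\right)^{2} = \left(\left(2 - 5\right) + \frac{6 + 12}{-1 + 12}\right)^{2} = \left(-3 + \frac{1}{11} \cdot 18\right)^{2} = \left(-3 + \frac{18}{11}\right)^{2} = \left(- \frac{15}{11}\right)^{2} = \frac{225}{121}$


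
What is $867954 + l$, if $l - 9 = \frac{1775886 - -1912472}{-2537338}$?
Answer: $\frac{1101155907068}{1268669} \approx 8.6796 \cdot 10^{5}$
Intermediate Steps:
$l = \frac{9573842}{1268669}$ ($l = 9 + \frac{1775886 - -1912472}{-2537338} = 9 + \left(1775886 + 1912472\right) \left(- \frac{1}{2537338}\right) = 9 + 3688358 \left(- \frac{1}{2537338}\right) = 9 - \frac{1844179}{1268669} = \frac{9573842}{1268669} \approx 7.5464$)
$867954 + l = 867954 + \frac{9573842}{1268669} = \frac{1101155907068}{1268669}$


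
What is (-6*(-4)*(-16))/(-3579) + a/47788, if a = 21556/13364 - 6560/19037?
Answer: 389144801638657/3626054140406828 ≈ 0.10732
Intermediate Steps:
a = 80673433/63602617 (a = 21556*(1/13364) - 6560*1/19037 = 5389/3341 - 6560/19037 = 80673433/63602617 ≈ 1.2684)
(-6*(-4)*(-16))/(-3579) + a/47788 = (-6*(-4)*(-16))/(-3579) + (80673433/63602617)/47788 = (24*(-16))*(-1/3579) + (80673433/63602617)*(1/47788) = -384*(-1/3579) + 80673433/3039441861196 = 128/1193 + 80673433/3039441861196 = 389144801638657/3626054140406828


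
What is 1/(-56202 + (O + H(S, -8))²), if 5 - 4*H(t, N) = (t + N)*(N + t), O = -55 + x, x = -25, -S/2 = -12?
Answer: -16/573191 ≈ -2.7914e-5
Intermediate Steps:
S = 24 (S = -2*(-12) = 24)
O = -80 (O = -55 - 25 = -80)
H(t, N) = 5/4 - (N + t)²/4 (H(t, N) = 5/4 - (t + N)*(N + t)/4 = 5/4 - (N + t)*(N + t)/4 = 5/4 - (N + t)²/4)
1/(-56202 + (O + H(S, -8))²) = 1/(-56202 + (-80 + (5/4 - (-8 + 24)²/4))²) = 1/(-56202 + (-80 + (5/4 - ¼*16²))²) = 1/(-56202 + (-80 + (5/4 - ¼*256))²) = 1/(-56202 + (-80 + (5/4 - 64))²) = 1/(-56202 + (-80 - 251/4)²) = 1/(-56202 + (-571/4)²) = 1/(-56202 + 326041/16) = 1/(-573191/16) = -16/573191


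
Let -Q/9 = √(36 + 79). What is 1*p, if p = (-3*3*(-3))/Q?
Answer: -3*√115/115 ≈ -0.27975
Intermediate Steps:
Q = -9*√115 (Q = -9*√(36 + 79) = -9*√115 ≈ -96.514)
p = -3*√115/115 (p = (-3*3*(-3))/((-9*√115)) = (-9*(-3))*(-√115/1035) = 27*(-√115/1035) = -3*√115/115 ≈ -0.27975)
1*p = 1*(-3*√115/115) = -3*√115/115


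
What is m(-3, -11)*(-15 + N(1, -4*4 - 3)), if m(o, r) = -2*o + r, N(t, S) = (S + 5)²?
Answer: -905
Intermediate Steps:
N(t, S) = (5 + S)²
m(o, r) = r - 2*o
m(-3, -11)*(-15 + N(1, -4*4 - 3)) = (-11 - 2*(-3))*(-15 + (5 + (-4*4 - 3))²) = (-11 + 6)*(-15 + (5 + (-16 - 3))²) = -5*(-15 + (5 - 19)²) = -5*(-15 + (-14)²) = -5*(-15 + 196) = -5*181 = -905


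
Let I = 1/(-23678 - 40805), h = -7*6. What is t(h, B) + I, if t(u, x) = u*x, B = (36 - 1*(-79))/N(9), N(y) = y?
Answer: -103817633/193449 ≈ -536.67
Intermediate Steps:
h = -42
B = 115/9 (B = (36 - 1*(-79))/9 = (36 + 79)*(⅑) = 115*(⅑) = 115/9 ≈ 12.778)
I = -1/64483 (I = 1/(-64483) = -1/64483 ≈ -1.5508e-5)
t(h, B) + I = -42*115/9 - 1/64483 = -1610/3 - 1/64483 = -103817633/193449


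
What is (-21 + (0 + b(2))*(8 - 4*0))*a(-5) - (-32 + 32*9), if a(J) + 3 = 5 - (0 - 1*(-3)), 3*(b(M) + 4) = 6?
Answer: -219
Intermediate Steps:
b(M) = -2 (b(M) = -4 + (⅓)*6 = -4 + 2 = -2)
a(J) = -1 (a(J) = -3 + (5 - (0 - 1*(-3))) = -3 + (5 - (0 + 3)) = -3 + (5 - 1*3) = -3 + (5 - 3) = -3 + 2 = -1)
(-21 + (0 + b(2))*(8 - 4*0))*a(-5) - (-32 + 32*9) = (-21 + (0 - 2)*(8 - 4*0))*(-1) - (-32 + 32*9) = (-21 - 2*(8 + 0))*(-1) - (-32 + 288) = (-21 - 2*8)*(-1) - 1*256 = (-21 - 16)*(-1) - 256 = -37*(-1) - 256 = 37 - 256 = -219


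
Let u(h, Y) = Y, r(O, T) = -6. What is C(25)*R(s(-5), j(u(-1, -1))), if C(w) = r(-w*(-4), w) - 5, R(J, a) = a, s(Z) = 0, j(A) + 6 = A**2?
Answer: 55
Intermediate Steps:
j(A) = -6 + A**2
C(w) = -11 (C(w) = -6 - 5 = -11)
C(25)*R(s(-5), j(u(-1, -1))) = -11*(-6 + (-1)**2) = -11*(-6 + 1) = -11*(-5) = 55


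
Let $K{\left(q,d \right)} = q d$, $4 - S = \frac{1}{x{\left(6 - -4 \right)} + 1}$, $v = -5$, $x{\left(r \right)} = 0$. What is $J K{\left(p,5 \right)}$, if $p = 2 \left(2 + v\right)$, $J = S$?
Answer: $-90$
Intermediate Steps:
$S = 3$ ($S = 4 - \frac{1}{0 + 1} = 4 - 1^{-1} = 4 - 1 = 3$)
$J = 3$
$p = -6$ ($p = 2 \left(2 - 5\right) = 2 \left(-3\right) = -6$)
$K{\left(q,d \right)} = d q$
$J K{\left(p,5 \right)} = 3 \cdot 5 \left(-6\right) = 3 \left(-30\right) = -90$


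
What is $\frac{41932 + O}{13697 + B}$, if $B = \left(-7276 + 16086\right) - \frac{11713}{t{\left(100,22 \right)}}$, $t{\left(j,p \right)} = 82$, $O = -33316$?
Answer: $\frac{235504}{611287} \approx 0.38526$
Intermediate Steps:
$B = \frac{710707}{82}$ ($B = \left(-7276 + 16086\right) - \frac{11713}{82} = 8810 - \frac{11713}{82} = \frac{710707}{82} \approx 8667.2$)
$\frac{41932 + O}{13697 + B} = \frac{41932 - 33316}{13697 + \frac{710707}{82}} = \frac{8616}{\frac{1833861}{82}} = 8616 \cdot \frac{82}{1833861} = \frac{235504}{611287}$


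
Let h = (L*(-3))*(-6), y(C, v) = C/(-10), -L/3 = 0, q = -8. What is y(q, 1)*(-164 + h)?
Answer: -656/5 ≈ -131.20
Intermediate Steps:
L = 0 (L = -3*0 = 0)
y(C, v) = -C/10 (y(C, v) = C*(-1/10) = -C/10)
h = 0 (h = (0*(-3))*(-6) = 0*(-6) = 0)
y(q, 1)*(-164 + h) = (-1/10*(-8))*(-164 + 0) = (4/5)*(-164) = -656/5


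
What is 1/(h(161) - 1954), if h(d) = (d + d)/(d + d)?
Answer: -1/1953 ≈ -0.00051203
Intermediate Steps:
h(d) = 1 (h(d) = (2*d)/((2*d)) = (2*d)*(1/(2*d)) = 1)
1/(h(161) - 1954) = 1/(1 - 1954) = 1/(-1953) = -1/1953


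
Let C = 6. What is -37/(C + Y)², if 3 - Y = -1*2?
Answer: -37/121 ≈ -0.30579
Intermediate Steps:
Y = 5 (Y = 3 - (-1)*2 = 3 - 1*(-2) = 3 + 2 = 5)
-37/(C + Y)² = -37/(6 + 5)² = -37*(1/11)² = -37*1/121 = -37/121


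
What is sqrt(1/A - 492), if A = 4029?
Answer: I*sqrt(7986553743)/4029 ≈ 22.181*I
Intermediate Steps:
sqrt(1/A - 492) = sqrt(1/4029 - 492) = sqrt(-1982267/4029) = I*sqrt(7986553743)/4029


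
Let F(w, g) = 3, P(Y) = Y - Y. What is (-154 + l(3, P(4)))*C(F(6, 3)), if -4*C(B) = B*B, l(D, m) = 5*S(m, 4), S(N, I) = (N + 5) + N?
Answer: 1161/4 ≈ 290.25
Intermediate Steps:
P(Y) = 0
S(N, I) = 5 + 2*N (S(N, I) = (5 + N) + N = 5 + 2*N)
l(D, m) = 25 + 10*m (l(D, m) = 5*(5 + 2*m) = 25 + 10*m)
C(B) = -B²/4 (C(B) = -B*B/4 = -B²/4)
(-154 + l(3, P(4)))*C(F(6, 3)) = (-154 + (25 + 10*0))*(-¼*3²) = (-154 + (25 + 0))*(-¼*9) = (-154 + 25)*(-9/4) = -129*(-9/4) = 1161/4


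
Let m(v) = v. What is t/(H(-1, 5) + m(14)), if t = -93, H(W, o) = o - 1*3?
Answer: -93/16 ≈ -5.8125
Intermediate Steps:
H(W, o) = -3 + o (H(W, o) = o - 3 = -3 + o)
t/(H(-1, 5) + m(14)) = -93/((-3 + 5) + 14) = -93/(2 + 14) = -93/16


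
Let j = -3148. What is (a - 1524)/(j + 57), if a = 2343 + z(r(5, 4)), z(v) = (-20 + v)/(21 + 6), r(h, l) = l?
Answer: -22097/83457 ≈ -0.26477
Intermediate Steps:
z(v) = -20/27 + v/27 (z(v) = (-20 + v)/27 = (-20 + v)*(1/27) = -20/27 + v/27)
a = 63245/27 (a = 2343 + (-20/27 + (1/27)*4) = 2343 + (-20/27 + 4/27) = 2343 - 16/27 = 63245/27 ≈ 2342.4)
(a - 1524)/(j + 57) = (63245/27 - 1524)/(-3148 + 57) = (22097/27)/(-3091) = (22097/27)*(-1/3091) = -22097/83457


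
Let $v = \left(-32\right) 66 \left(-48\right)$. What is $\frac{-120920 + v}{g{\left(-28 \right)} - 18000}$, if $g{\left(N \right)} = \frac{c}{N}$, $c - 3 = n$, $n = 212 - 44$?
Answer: $\frac{547232}{504171} \approx 1.0854$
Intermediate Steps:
$n = 168$ ($n = 212 - 44 = 168$)
$c = 171$ ($c = 3 + 168 = 171$)
$g{\left(N \right)} = \frac{171}{N}$
$v = 101376$ ($v = \left(-2112\right) \left(-48\right) = 101376$)
$\frac{-120920 + v}{g{\left(-28 \right)} - 18000} = \frac{-120920 + 101376}{\frac{171}{-28} - 18000} = - \frac{19544}{171 \left(- \frac{1}{28}\right) - 18000} = - \frac{19544}{- \frac{171}{28} - 18000} = - \frac{19544}{- \frac{504171}{28}} = \left(-19544\right) \left(- \frac{28}{504171}\right) = \frac{547232}{504171}$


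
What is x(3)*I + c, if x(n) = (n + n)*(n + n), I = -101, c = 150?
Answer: -3486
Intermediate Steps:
x(n) = 4*n**2 (x(n) = (2*n)*(2*n) = 4*n**2)
x(3)*I + c = (4*3**2)*(-101) + 150 = (4*9)*(-101) + 150 = 36*(-101) + 150 = -3636 + 150 = -3486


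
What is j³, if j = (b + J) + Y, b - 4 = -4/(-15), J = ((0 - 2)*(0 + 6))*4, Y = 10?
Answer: -129554216/3375 ≈ -38386.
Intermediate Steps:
J = -48 (J = -2*6*4 = -12*4 = -48)
b = 64/15 (b = 4 - 4/(-15) = 4 - 4*(-1/15) = 4 + 4/15 = 64/15 ≈ 4.2667)
j = -506/15 (j = (64/15 - 48) + 10 = -656/15 + 10 = -506/15 ≈ -33.733)
j³ = (-506/15)³ = -129554216/3375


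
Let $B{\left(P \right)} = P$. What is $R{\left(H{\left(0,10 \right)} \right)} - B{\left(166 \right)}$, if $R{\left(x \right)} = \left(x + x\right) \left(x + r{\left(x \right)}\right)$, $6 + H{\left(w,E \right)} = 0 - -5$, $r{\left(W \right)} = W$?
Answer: $-162$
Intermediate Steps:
$H{\left(w,E \right)} = -1$ ($H{\left(w,E \right)} = -6 + \left(0 - -5\right) = -6 + \left(0 + 5\right) = -6 + 5 = -1$)
$R{\left(x \right)} = 4 x^{2}$ ($R{\left(x \right)} = \left(x + x\right) \left(x + x\right) = 2 x 2 x = 4 x^{2}$)
$R{\left(H{\left(0,10 \right)} \right)} - B{\left(166 \right)} = 4 \left(-1\right)^{2} - 166 = 4 \cdot 1 - 166 = 4 - 166 = -162$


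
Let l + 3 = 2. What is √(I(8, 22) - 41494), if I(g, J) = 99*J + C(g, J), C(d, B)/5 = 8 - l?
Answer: I*√39271 ≈ 198.17*I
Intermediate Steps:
l = -1 (l = -3 + 2 = -1)
C(d, B) = 45 (C(d, B) = 5*(8 - 1*(-1)) = 5*(8 + 1) = 5*9 = 45)
I(g, J) = 45 + 99*J (I(g, J) = 99*J + 45 = 45 + 99*J)
√(I(8, 22) - 41494) = √((45 + 99*22) - 41494) = √((45 + 2178) - 41494) = √(2223 - 41494) = √(-39271) = I*√39271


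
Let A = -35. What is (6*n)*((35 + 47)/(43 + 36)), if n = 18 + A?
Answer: -8364/79 ≈ -105.87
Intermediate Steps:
n = -17 (n = 18 - 35 = -17)
(6*n)*((35 + 47)/(43 + 36)) = (6*(-17))*((35 + 47)/(43 + 36)) = -8364/79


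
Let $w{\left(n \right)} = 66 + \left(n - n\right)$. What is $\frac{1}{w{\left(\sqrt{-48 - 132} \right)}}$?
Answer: $\frac{1}{66} \approx 0.015152$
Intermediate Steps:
$w{\left(n \right)} = 66$ ($w{\left(n \right)} = 66 + 0 = 66$)
$\frac{1}{w{\left(\sqrt{-48 - 132} \right)}} = \frac{1}{66}$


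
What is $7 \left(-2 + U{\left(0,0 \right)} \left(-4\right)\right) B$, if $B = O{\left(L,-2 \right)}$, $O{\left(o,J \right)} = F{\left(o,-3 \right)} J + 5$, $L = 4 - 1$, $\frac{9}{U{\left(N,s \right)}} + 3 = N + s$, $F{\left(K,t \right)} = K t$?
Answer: $1610$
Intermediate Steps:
$U{\left(N,s \right)} = \frac{9}{-3 + N + s}$ ($U{\left(N,s \right)} = \frac{9}{-3 + \left(N + s\right)} = \frac{9}{-3 + N + s}$)
$L = 3$
$O{\left(o,J \right)} = 5 - 3 J o$ ($O{\left(o,J \right)} = o \left(-3\right) J + 5 = - 3 o J + 5 = - 3 J o + 5 = 5 - 3 J o$)
$B = 23$ ($B = 5 - \left(-6\right) 3 = 5 + 18 = 23$)
$7 \left(-2 + U{\left(0,0 \right)} \left(-4\right)\right) B = 7 \left(-2 + \frac{9}{-3 + 0 + 0} \left(-4\right)\right) 23 = 7 \left(-2 + \frac{9}{-3} \left(-4\right)\right) 23 = 7 \left(-2 + 9 \left(- \frac{1}{3}\right) \left(-4\right)\right) 23 = 7 \left(-2 - -12\right) 23 = 7 \left(-2 + 12\right) 23 = 7 \cdot 10 \cdot 23 = 70 \cdot 23 = 1610$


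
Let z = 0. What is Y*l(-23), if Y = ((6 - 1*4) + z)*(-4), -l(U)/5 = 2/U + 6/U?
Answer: -320/23 ≈ -13.913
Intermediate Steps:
l(U) = -40/U (l(U) = -5*(2/U + 6/U) = -40/U)
Y = -8 (Y = ((6 - 1*4) + 0)*(-4) = ((6 - 4) + 0)*(-4) = (2 + 0)*(-4) = 2*(-4) = -8)
Y*l(-23) = -(-320)/(-23) = -(-320)*(-1)/23 = -8*40/23 = -320/23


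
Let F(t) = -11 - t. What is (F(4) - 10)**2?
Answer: 625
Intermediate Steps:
(F(4) - 10)**2 = ((-11 - 1*4) - 10)**2 = ((-11 - 4) - 10)**2 = (-15 - 10)**2 = (-25)**2 = 625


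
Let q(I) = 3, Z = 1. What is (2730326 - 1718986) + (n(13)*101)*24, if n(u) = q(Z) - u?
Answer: 987100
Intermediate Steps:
n(u) = 3 - u
(2730326 - 1718986) + (n(13)*101)*24 = (2730326 - 1718986) + ((3 - 1*13)*101)*24 = 1011340 + ((3 - 13)*101)*24 = 1011340 - 10*101*24 = 1011340 - 1010*24 = 1011340 - 24240 = 987100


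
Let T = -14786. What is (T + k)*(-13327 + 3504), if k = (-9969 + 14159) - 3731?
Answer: 140734121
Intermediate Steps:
k = 459 (k = 4190 - 3731 = 459)
(T + k)*(-13327 + 3504) = (-14786 + 459)*(-13327 + 3504) = -14327*(-9823) = 140734121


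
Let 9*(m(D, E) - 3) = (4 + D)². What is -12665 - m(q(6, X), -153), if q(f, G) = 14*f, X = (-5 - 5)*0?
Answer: -121756/9 ≈ -13528.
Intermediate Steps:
X = 0 (X = -10*0 = 0)
m(D, E) = 3 + (4 + D)²/9
-12665 - m(q(6, X), -153) = -12665 - (3 + (4 + 14*6)²/9) = -12665 - (3 + (4 + 84)²/9) = -12665 - (3 + (⅑)*88²) = -12665 - (3 + (⅑)*7744) = -12665 - (3 + 7744/9) = -12665 - 1*7771/9 = -12665 - 7771/9 = -121756/9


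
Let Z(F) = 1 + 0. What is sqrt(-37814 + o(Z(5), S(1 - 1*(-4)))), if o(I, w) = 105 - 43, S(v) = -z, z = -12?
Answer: 22*I*sqrt(78) ≈ 194.3*I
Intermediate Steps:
Z(F) = 1
S(v) = 12 (S(v) = -1*(-12) = 12)
o(I, w) = 62
sqrt(-37814 + o(Z(5), S(1 - 1*(-4)))) = sqrt(-37814 + 62) = sqrt(-37752) = 22*I*sqrt(78)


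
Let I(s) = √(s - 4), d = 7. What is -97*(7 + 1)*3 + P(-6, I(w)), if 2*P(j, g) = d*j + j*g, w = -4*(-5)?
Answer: -2361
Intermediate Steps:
w = 20
I(s) = √(-4 + s)
P(j, g) = 7*j/2 + g*j/2 (P(j, g) = (7*j + j*g)/2 = (7*j + g*j)/2 = 7*j/2 + g*j/2)
-97*(7 + 1)*3 + P(-6, I(w)) = -97*(7 + 1)*3 + (½)*(-6)*(7 + √(-4 + 20)) = -776*3 + (½)*(-6)*(7 + √16) = -97*24 + (½)*(-6)*(7 + 4) = -2328 + (½)*(-6)*11 = -2328 - 33 = -2361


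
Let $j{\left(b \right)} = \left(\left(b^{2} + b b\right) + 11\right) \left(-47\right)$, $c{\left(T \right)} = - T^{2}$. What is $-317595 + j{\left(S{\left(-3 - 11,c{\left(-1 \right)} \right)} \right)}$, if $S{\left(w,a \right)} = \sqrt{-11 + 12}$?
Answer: $-318206$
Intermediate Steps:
$S{\left(w,a \right)} = 1$ ($S{\left(w,a \right)} = \sqrt{1} = 1$)
$j{\left(b \right)} = -517 - 94 b^{2}$ ($j{\left(b \right)} = \left(\left(b^{2} + b^{2}\right) + 11\right) \left(-47\right) = \left(2 b^{2} + 11\right) \left(-47\right) = \left(11 + 2 b^{2}\right) \left(-47\right) = -517 - 94 b^{2}$)
$-317595 + j{\left(S{\left(-3 - 11,c{\left(-1 \right)} \right)} \right)} = -317595 - \left(517 + 94 \cdot 1^{2}\right) = -317595 - 611 = -318206$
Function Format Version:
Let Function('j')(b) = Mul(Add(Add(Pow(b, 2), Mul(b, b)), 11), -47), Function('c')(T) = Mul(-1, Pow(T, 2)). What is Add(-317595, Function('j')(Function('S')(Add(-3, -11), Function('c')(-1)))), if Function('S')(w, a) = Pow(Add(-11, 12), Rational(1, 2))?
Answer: -318206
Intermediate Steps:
Function('S')(w, a) = 1 (Function('S')(w, a) = Pow(1, Rational(1, 2)) = 1)
Function('j')(b) = Add(-517, Mul(-94, Pow(b, 2))) (Function('j')(b) = Mul(Add(Add(Pow(b, 2), Pow(b, 2)), 11), -47) = Mul(Add(Mul(2, Pow(b, 2)), 11), -47) = Mul(Add(11, Mul(2, Pow(b, 2))), -47) = Add(-517, Mul(-94, Pow(b, 2))))
Add(-317595, Function('j')(Function('S')(Add(-3, -11), Function('c')(-1)))) = Add(-317595, Add(-517, Mul(-94, Pow(1, 2)))) = Add(-317595, Add(-517, Mul(-94, 1))) = Add(-317595, Add(-517, -94)) = Add(-317595, -611) = -318206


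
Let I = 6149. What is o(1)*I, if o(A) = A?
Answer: 6149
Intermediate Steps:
o(1)*I = 1*6149 = 6149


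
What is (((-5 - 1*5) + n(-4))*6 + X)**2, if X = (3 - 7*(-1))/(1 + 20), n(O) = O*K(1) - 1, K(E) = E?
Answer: 3534400/441 ≈ 8014.5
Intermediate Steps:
n(O) = -1 + O (n(O) = O*1 - 1 = O - 1 = -1 + O)
X = 10/21 (X = (3 + 7)/21 = 10*(1/21) = 10/21 ≈ 0.47619)
(((-5 - 1*5) + n(-4))*6 + X)**2 = (((-5 - 1*5) + (-1 - 4))*6 + 10/21)**2 = (((-5 - 5) - 5)*6 + 10/21)**2 = ((-10 - 5)*6 + 10/21)**2 = (-15*6 + 10/21)**2 = (-90 + 10/21)**2 = (-1880/21)**2 = 3534400/441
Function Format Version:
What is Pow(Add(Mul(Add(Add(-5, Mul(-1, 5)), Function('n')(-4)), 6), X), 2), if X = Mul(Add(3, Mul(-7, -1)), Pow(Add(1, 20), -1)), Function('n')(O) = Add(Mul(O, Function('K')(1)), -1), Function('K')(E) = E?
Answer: Rational(3534400, 441) ≈ 8014.5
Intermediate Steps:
Function('n')(O) = Add(-1, O) (Function('n')(O) = Add(Mul(O, 1), -1) = Add(O, -1) = Add(-1, O))
X = Rational(10, 21) (X = Mul(Add(3, 7), Pow(21, -1)) = Mul(10, Rational(1, 21)) = Rational(10, 21) ≈ 0.47619)
Pow(Add(Mul(Add(Add(-5, Mul(-1, 5)), Function('n')(-4)), 6), X), 2) = Pow(Add(Mul(Add(Add(-5, Mul(-1, 5)), Add(-1, -4)), 6), Rational(10, 21)), 2) = Pow(Add(Mul(Add(Add(-5, -5), -5), 6), Rational(10, 21)), 2) = Pow(Add(Mul(Add(-10, -5), 6), Rational(10, 21)), 2) = Pow(Add(Mul(-15, 6), Rational(10, 21)), 2) = Pow(Add(-90, Rational(10, 21)), 2) = Pow(Rational(-1880, 21), 2) = Rational(3534400, 441)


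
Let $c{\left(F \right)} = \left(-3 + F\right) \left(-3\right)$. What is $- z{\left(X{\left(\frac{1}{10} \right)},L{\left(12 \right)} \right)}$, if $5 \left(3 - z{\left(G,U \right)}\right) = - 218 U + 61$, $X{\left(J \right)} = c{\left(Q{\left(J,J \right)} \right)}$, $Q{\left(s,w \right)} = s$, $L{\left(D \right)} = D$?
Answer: $-514$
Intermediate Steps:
$c{\left(F \right)} = 9 - 3 F$
$X{\left(J \right)} = 9 - 3 J$
$z{\left(G,U \right)} = - \frac{46}{5} + \frac{218 U}{5}$ ($z{\left(G,U \right)} = 3 - \frac{- 218 U + 61}{5} = 3 - \frac{61 - 218 U}{5} = 3 + \left(- \frac{61}{5} + \frac{218 U}{5}\right) = - \frac{46}{5} + \frac{218 U}{5}$)
$- z{\left(X{\left(\frac{1}{10} \right)},L{\left(12 \right)} \right)} = - (- \frac{46}{5} + \frac{218}{5} \cdot 12) = - (- \frac{46}{5} + \frac{2616}{5}) = \left(-1\right) 514 = -514$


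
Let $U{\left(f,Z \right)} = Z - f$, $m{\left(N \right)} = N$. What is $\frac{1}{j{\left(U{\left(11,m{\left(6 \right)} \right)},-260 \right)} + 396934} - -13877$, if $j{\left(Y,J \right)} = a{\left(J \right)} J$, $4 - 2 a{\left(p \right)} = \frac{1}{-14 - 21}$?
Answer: $\frac{38506898751}{2774872} \approx 13877.0$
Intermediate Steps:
$a{\left(p \right)} = \frac{141}{70}$ ($a{\left(p \right)} = 2 - \frac{1}{2 \left(-14 - 21\right)} = 2 - \frac{1}{2 \left(-35\right)} = 2 - - \frac{1}{70} = 2 + \frac{1}{70} = \frac{141}{70}$)
$j{\left(Y,J \right)} = \frac{141 J}{70}$
$\frac{1}{j{\left(U{\left(11,m{\left(6 \right)} \right)},-260 \right)} + 396934} - -13877 = \frac{1}{\frac{141}{70} \left(-260\right) + 396934} - -13877 = \frac{1}{- \frac{3666}{7} + 396934} + 13877 = \frac{1}{\frac{2774872}{7}} + 13877 = \frac{7}{2774872} + 13877 = \frac{38506898751}{2774872}$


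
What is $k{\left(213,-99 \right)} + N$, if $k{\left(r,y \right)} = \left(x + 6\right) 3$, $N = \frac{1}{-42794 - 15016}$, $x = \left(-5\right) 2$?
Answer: $- \frac{693721}{57810} \approx -12.0$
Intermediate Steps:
$x = -10$
$N = - \frac{1}{57810}$ ($N = \frac{1}{-57810} = - \frac{1}{57810} \approx -1.7298 \cdot 10^{-5}$)
$k{\left(r,y \right)} = -12$ ($k{\left(r,y \right)} = \left(-10 + 6\right) 3 = \left(-4\right) 3 = -12$)
$k{\left(213,-99 \right)} + N = -12 - \frac{1}{57810} = - \frac{693721}{57810}$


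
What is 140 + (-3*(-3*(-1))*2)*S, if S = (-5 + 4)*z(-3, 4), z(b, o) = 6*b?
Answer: -184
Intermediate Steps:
S = 18 (S = (-5 + 4)*(6*(-3)) = -1*(-18) = 18)
140 + (-3*(-3*(-1))*2)*S = 140 + (-3*(-3*(-1))*2)*18 = 140 + (-9*2)*18 = 140 + (-3*3*2)*18 = 140 - 9*2*18 = 140 - 18*18 = 140 - 324 = -184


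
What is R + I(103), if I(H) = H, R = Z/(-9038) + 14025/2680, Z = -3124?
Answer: 262997979/2422184 ≈ 108.58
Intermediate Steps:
R = 13513027/2422184 (R = -3124/(-9038) + 14025/2680 = -3124*(-1/9038) + 14025*(1/2680) = 1562/4519 + 2805/536 = 13513027/2422184 ≈ 5.5789)
R + I(103) = 13513027/2422184 + 103 = 262997979/2422184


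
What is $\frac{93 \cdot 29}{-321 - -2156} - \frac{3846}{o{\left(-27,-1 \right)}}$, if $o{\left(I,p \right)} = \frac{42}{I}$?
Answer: $\frac{31777224}{12845} \approx 2473.9$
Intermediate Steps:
$\frac{93 \cdot 29}{-321 - -2156} - \frac{3846}{o{\left(-27,-1 \right)}} = \frac{93 \cdot 29}{-321 - -2156} - \frac{3846}{42 \frac{1}{-27}} = \frac{2697}{-321 + 2156} - \frac{3846}{42 \left(- \frac{1}{27}\right)} = \frac{2697}{1835} - \frac{3846}{- \frac{14}{9}} = 2697 \cdot \frac{1}{1835} - - \frac{17307}{7} = \frac{2697}{1835} + \frac{17307}{7} = \frac{31777224}{12845}$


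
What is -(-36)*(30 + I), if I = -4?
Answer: 936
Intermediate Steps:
-(-36)*(30 + I) = -(-36)*(30 - 4) = -(-36)*26 = -1*(-936) = 936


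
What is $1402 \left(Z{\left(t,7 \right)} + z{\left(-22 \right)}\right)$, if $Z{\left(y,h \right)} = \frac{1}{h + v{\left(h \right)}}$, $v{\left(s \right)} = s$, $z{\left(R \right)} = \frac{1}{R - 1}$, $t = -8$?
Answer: $\frac{6309}{161} \approx 39.186$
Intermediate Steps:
$z{\left(R \right)} = \frac{1}{-1 + R}$
$Z{\left(y,h \right)} = \frac{1}{2 h}$ ($Z{\left(y,h \right)} = \frac{1}{h + h} = \frac{1}{2 h}$)
$1402 \left(Z{\left(t,7 \right)} + z{\left(-22 \right)}\right) = 1402 \left(\frac{1}{2 \cdot 7} + \frac{1}{-1 - 22}\right) = 1402 \left(\frac{1}{2} \cdot \frac{1}{7} + \frac{1}{-23}\right) = 1402 \left(\frac{1}{14} - \frac{1}{23}\right) = 1402 \cdot \frac{9}{322} = \frac{6309}{161}$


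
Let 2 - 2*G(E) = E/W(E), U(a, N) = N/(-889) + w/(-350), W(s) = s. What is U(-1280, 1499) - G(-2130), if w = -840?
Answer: 1901/8890 ≈ 0.21384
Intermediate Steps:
U(a, N) = 12/5 - N/889 (U(a, N) = N/(-889) - 840/(-350) = N*(-1/889) - 840*(-1/350) = -N/889 + 12/5 = 12/5 - N/889)
G(E) = ½ (G(E) = 1 - E/(2*E) = 1 - ½*1 = 1 - ½ = ½)
U(-1280, 1499) - G(-2130) = (12/5 - 1/889*1499) - 1*½ = (12/5 - 1499/889) - ½ = 3173/4445 - ½ = 1901/8890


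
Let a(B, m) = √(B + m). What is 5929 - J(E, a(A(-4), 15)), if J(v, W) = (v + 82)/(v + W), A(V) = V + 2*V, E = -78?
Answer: 12018187/2027 + 4*√3/6081 ≈ 5929.1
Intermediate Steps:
A(V) = 3*V
J(v, W) = (82 + v)/(W + v)
5929 - J(E, a(A(-4), 15)) = 5929 - (82 - 78)/(√(3*(-4) + 15) - 78) = 5929 - 4/(√(-12 + 15) - 78) = 5929 - 4/(√3 - 78) = 5929 - 4/(-78 + √3)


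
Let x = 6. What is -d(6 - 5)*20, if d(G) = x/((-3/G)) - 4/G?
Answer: 120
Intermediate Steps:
d(G) = -4/G - 2*G (d(G) = 6/((-3/G)) - 4/G = 6*(-G/3) - 4/G = -2*G - 4/G = -4/G - 2*G)
-d(6 - 5)*20 = -(-4/(6 - 5) - 2*(6 - 5))*20 = -(-4/1 - 2*1)*20 = -(-4*1 - 2)*20 = -(-4 - 2)*20 = -(-6)*20 = -1*(-120) = 120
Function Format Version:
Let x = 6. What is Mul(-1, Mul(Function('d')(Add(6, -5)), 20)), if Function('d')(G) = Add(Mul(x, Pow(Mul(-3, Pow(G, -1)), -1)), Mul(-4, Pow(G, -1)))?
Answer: 120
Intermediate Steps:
Function('d')(G) = Add(Mul(-4, Pow(G, -1)), Mul(-2, G)) (Function('d')(G) = Add(Mul(6, Pow(Mul(-3, Pow(G, -1)), -1)), Mul(-4, Pow(G, -1))) = Add(Mul(6, Mul(Rational(-1, 3), G)), Mul(-4, Pow(G, -1))) = Add(Mul(-2, G), Mul(-4, Pow(G, -1))) = Add(Mul(-4, Pow(G, -1)), Mul(-2, G)))
Mul(-1, Mul(Function('d')(Add(6, -5)), 20)) = Mul(-1, Mul(Add(Mul(-4, Pow(Add(6, -5), -1)), Mul(-2, Add(6, -5))), 20)) = Mul(-1, Mul(Add(Mul(-4, Pow(1, -1)), Mul(-2, 1)), 20)) = Mul(-1, Mul(Add(Mul(-4, 1), -2), 20)) = Mul(-1, Mul(Add(-4, -2), 20)) = Mul(-1, Mul(-6, 20)) = Mul(-1, -120) = 120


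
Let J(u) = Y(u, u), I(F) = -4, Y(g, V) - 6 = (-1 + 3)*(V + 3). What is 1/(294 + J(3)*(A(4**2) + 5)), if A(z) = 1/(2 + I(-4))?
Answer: 1/375 ≈ 0.0026667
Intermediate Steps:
Y(g, V) = 12 + 2*V (Y(g, V) = 6 + (-1 + 3)*(V + 3) = 6 + 2*(3 + V) = 6 + (6 + 2*V) = 12 + 2*V)
J(u) = 12 + 2*u
A(z) = -1/2 (A(z) = 1/(2 - 4) = 1/(-2) = -1/2)
1/(294 + J(3)*(A(4**2) + 5)) = 1/(294 + (12 + 2*3)*(-1/2 + 5)) = 1/(294 + (12 + 6)*(9/2)) = 1/(294 + 18*(9/2)) = 1/(294 + 81) = 1/375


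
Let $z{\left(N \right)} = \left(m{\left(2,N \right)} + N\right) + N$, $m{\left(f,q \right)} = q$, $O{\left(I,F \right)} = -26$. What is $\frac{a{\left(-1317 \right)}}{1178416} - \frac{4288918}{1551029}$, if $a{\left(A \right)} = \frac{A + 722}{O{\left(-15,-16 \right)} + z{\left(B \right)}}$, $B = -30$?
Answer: $- \frac{586278110028753}{212019857247424} \approx -2.7652$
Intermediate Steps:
$z{\left(N \right)} = 3 N$ ($z{\left(N \right)} = \left(N + N\right) + N = 2 N + N = 3 N$)
$a{\left(A \right)} = - \frac{361}{58} - \frac{A}{116}$ ($a{\left(A \right)} = \frac{A + 722}{-26 + 3 \left(-30\right)} = \frac{722 + A}{-26 - 90} = \frac{722 + A}{-116} = \left(722 + A\right) \left(- \frac{1}{116}\right) = - \frac{361}{58} - \frac{A}{116}$)
$\frac{a{\left(-1317 \right)}}{1178416} - \frac{4288918}{1551029} = \frac{- \frac{361}{58} - - \frac{1317}{116}}{1178416} - \frac{4288918}{1551029} = \left(- \frac{361}{58} + \frac{1317}{116}\right) \frac{1}{1178416} - \frac{4288918}{1551029} = \frac{595}{116} \cdot \frac{1}{1178416} - \frac{4288918}{1551029} = \frac{595}{136696256} - \frac{4288918}{1551029} = - \frac{586278110028753}{212019857247424}$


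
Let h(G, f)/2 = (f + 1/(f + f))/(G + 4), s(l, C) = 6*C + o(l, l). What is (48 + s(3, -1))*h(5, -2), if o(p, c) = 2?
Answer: -22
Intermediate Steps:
s(l, C) = 2 + 6*C (s(l, C) = 6*C + 2 = 2 + 6*C)
h(G, f) = 2*(f + 1/(2*f))/(4 + G) (h(G, f) = 2*((f + 1/(f + f))/(G + 4)) = 2*((f + 1/(2*f))/(4 + G)) = 2*(f + 1/(2*f))/(4 + G))
(48 + s(3, -1))*h(5, -2) = (48 + (2 + 6*(-1)))*((1 + 2*(-2)**2)/((-2)*(4 + 5))) = (48 + (2 - 6))*(-1/2*(1 + 2*4)/9) = (48 - 4)*(-1/2*1/9*(1 + 8)) = 44*(-1/2*1/9*9) = 44*(-1/2) = -22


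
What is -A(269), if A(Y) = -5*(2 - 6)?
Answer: -20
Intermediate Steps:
A(Y) = 20 (A(Y) = -5*(-4) = 20)
-A(269) = -1*20 = -20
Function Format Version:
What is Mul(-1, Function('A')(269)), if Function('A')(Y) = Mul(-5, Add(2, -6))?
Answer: -20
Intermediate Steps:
Function('A')(Y) = 20 (Function('A')(Y) = Mul(-5, -4) = 20)
Mul(-1, Function('A')(269)) = Mul(-1, 20) = -20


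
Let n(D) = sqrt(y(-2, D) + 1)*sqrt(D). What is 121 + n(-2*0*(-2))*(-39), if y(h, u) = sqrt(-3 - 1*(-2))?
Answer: 121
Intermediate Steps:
y(h, u) = I (y(h, u) = sqrt(-3 + 2) = sqrt(-1) = I)
n(D) = sqrt(D)*sqrt(1 + I) (n(D) = sqrt(I + 1)*sqrt(D) = sqrt(1 + I)*sqrt(D) = sqrt(D)*sqrt(1 + I))
121 + n(-2*0*(-2))*(-39) = 121 + (sqrt(-2*0*(-2))*sqrt(1 + I))*(-39) = 121 + (sqrt(0*(-2))*sqrt(1 + I))*(-39) = 121 + (sqrt(0)*sqrt(1 + I))*(-39) = 121 + (0*sqrt(1 + I))*(-39) = 121 + 0*(-39) = 121 + 0 = 121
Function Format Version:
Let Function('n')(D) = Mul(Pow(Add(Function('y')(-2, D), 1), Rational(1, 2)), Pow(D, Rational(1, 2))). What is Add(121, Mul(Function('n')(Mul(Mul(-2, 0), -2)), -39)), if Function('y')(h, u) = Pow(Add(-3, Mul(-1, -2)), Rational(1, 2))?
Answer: 121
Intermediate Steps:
Function('y')(h, u) = I (Function('y')(h, u) = Pow(Add(-3, 2), Rational(1, 2)) = Pow(-1, Rational(1, 2)) = I)
Function('n')(D) = Mul(Pow(D, Rational(1, 2)), Pow(Add(1, I), Rational(1, 2))) (Function('n')(D) = Mul(Pow(Add(I, 1), Rational(1, 2)), Pow(D, Rational(1, 2))) = Mul(Pow(Add(1, I), Rational(1, 2)), Pow(D, Rational(1, 2))) = Mul(Pow(D, Rational(1, 2)), Pow(Add(1, I), Rational(1, 2))))
Add(121, Mul(Function('n')(Mul(Mul(-2, 0), -2)), -39)) = Add(121, Mul(Mul(Pow(Mul(Mul(-2, 0), -2), Rational(1, 2)), Pow(Add(1, I), Rational(1, 2))), -39)) = Add(121, Mul(Mul(Pow(Mul(0, -2), Rational(1, 2)), Pow(Add(1, I), Rational(1, 2))), -39)) = Add(121, Mul(Mul(Pow(0, Rational(1, 2)), Pow(Add(1, I), Rational(1, 2))), -39)) = Add(121, Mul(Mul(0, Pow(Add(1, I), Rational(1, 2))), -39)) = Add(121, Mul(0, -39)) = Add(121, 0) = 121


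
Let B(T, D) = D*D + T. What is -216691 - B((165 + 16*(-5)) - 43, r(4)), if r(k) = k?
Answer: -216749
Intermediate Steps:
B(T, D) = T + D² (B(T, D) = D² + T = T + D²)
-216691 - B((165 + 16*(-5)) - 43, r(4)) = -216691 - (((165 + 16*(-5)) - 43) + 4²) = -216691 - (((165 - 80) - 43) + 16) = -216691 - ((85 - 43) + 16) = -216691 - (42 + 16) = -216691 - 1*58 = -216691 - 58 = -216749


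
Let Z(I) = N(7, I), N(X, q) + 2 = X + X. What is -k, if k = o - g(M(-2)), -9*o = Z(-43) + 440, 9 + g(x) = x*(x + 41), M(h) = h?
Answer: -331/9 ≈ -36.778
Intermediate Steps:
N(X, q) = -2 + 2*X (N(X, q) = -2 + (X + X) = -2 + 2*X)
Z(I) = 12 (Z(I) = -2 + 2*7 = -2 + 14 = 12)
g(x) = -9 + x*(41 + x) (g(x) = -9 + x*(x + 41) = -9 + x*(41 + x))
o = -452/9 (o = -(12 + 440)/9 = -1/9*452 = -452/9 ≈ -50.222)
k = 331/9 (k = -452/9 - (-9 + (-2)**2 + 41*(-2)) = -452/9 - (-9 + 4 - 82) = -452/9 - 1*(-87) = -452/9 + 87 = 331/9 ≈ 36.778)
-k = -1*331/9 = -331/9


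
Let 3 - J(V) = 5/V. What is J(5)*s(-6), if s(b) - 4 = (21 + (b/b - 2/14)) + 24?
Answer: 698/7 ≈ 99.714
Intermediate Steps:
J(V) = 3 - 5/V
s(b) = 349/7 (s(b) = 4 + ((21 + (b/b - 2/14)) + 24) = 4 + ((21 + (1 - 2*1/14)) + 24) = 4 + ((21 + (1 - 1/7)) + 24) = 4 + ((21 + 6/7) + 24) = 4 + (153/7 + 24) = 4 + 321/7 = 349/7)
J(5)*s(-6) = (3 - 5/5)*(349/7) = (3 - 5*1/5)*(349/7) = (3 - 1)*(349/7) = 2*(349/7) = 698/7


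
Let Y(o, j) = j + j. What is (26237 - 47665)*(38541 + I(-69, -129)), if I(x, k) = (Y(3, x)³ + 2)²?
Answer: -147997881072613748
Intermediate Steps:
Y(o, j) = 2*j
I(x, k) = (2 + 8*x³)² (I(x, k) = ((2*x)³ + 2)² = (8*x³ + 2)² = (2 + 8*x³)²)
(26237 - 47665)*(38541 + I(-69, -129)) = (26237 - 47665)*(38541 + 4*(1 + 4*(-69)³)²) = -21428*(38541 + 4*(1 + 4*(-328509))²) = -21428*(38541 + 4*(1 - 1314036)²) = -21428*(38541 + 4*(-1314035)²) = -21428*(38541 + 4*1726687981225) = -21428*(38541 + 6906751924900) = -21428*6906751963441 = -147997881072613748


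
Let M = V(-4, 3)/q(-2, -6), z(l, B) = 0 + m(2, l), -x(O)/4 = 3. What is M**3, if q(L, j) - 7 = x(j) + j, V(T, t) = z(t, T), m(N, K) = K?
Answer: -27/1331 ≈ -0.020285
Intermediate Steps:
x(O) = -12 (x(O) = -4*3 = -12)
z(l, B) = l (z(l, B) = 0 + l = l)
V(T, t) = t
q(L, j) = -5 + j (q(L, j) = 7 + (-12 + j) = -5 + j)
M = -3/11 (M = 3/(-5 - 6) = 3/(-11) = 3*(-1/11) = -3/11 ≈ -0.27273)
M**3 = (-3/11)**3 = -27/1331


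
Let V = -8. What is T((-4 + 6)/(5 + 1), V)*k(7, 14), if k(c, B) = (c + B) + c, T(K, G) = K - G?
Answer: 700/3 ≈ 233.33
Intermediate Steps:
k(c, B) = B + 2*c (k(c, B) = (B + c) + c = B + 2*c)
T((-4 + 6)/(5 + 1), V)*k(7, 14) = ((-4 + 6)/(5 + 1) - 1*(-8))*(14 + 2*7) = (2/6 + 8)*(14 + 14) = (2*(1/6) + 8)*28 = (1/3 + 8)*28 = (25/3)*28 = 700/3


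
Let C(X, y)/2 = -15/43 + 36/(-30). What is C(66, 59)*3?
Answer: -1998/215 ≈ -9.2930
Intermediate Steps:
C(X, y) = -666/215 (C(X, y) = 2*(-15/43 + 36/(-30)) = 2*(-15*1/43 + 36*(-1/30)) = 2*(-15/43 - 6/5) = 2*(-333/215) = -666/215)
C(66, 59)*3 = -666/215*3 = -1998/215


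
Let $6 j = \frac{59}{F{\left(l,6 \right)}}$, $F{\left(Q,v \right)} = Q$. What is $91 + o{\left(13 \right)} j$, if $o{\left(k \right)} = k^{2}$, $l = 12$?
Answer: $\frac{16523}{72} \approx 229.49$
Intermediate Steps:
$j = \frac{59}{72}$ ($j = \frac{59 \cdot \frac{1}{12}}{6} = \frac{1}{6} \cdot \frac{59}{12} = \frac{59}{72} \approx 0.81944$)
$91 + o{\left(13 \right)} j = 91 + 13^{2} \cdot \frac{59}{72} = 91 + 169 \cdot \frac{59}{72} = 91 + \frac{9971}{72} = \frac{16523}{72}$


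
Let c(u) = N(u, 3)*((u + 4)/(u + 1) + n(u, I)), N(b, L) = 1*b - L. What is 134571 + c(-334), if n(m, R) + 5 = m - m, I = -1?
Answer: 15087346/111 ≈ 1.3592e+5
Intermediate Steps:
N(b, L) = b - L
n(m, R) = -5 (n(m, R) = -5 + (m - m) = -5 + 0 = -5)
c(u) = (-5 + (4 + u)/(1 + u))*(-3 + u) (c(u) = (u - 1*3)*((u + 4)/(u + 1) - 5) = (u - 3)*((4 + u)/(1 + u) - 5) = (-3 + u)*((4 + u)/(1 + u) - 5) = (-3 + u)*(-5 + (4 + u)/(1 + u)) = (-5 + (4 + u)/(1 + u))*(-3 + u))
134571 + c(-334) = 134571 + (-1 - 4*(-334))*(-3 - 334)/(1 - 334) = 134571 + (-1 + 1336)*(-337)/(-333) = 134571 - 1/333*1335*(-337) = 134571 + 149965/111 = 15087346/111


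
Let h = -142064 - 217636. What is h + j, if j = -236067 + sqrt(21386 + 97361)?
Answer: -595767 + sqrt(118747) ≈ -5.9542e+5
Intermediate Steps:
h = -359700
j = -236067 + sqrt(118747) ≈ -2.3572e+5
h + j = -359700 + (-236067 + sqrt(118747)) = -595767 + sqrt(118747)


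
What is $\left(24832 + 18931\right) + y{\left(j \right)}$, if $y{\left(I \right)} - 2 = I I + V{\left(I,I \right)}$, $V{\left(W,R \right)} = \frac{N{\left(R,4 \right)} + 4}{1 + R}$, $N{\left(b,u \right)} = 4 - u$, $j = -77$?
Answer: $\frac{944185}{19} \approx 49694.0$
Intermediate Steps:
$V{\left(W,R \right)} = \frac{4}{1 + R}$ ($V{\left(W,R \right)} = \frac{\left(4 - 4\right) + 4}{1 + R} = \frac{0 + 4}{1 + R} = \frac{4}{1 + R}$)
$y{\left(I \right)} = 2 + I^{2} + \frac{4}{1 + I}$ ($y{\left(I \right)} = 2 + \left(I I + \frac{4}{1 + I}\right) = 2 + \left(I^{2} + \frac{4}{1 + I}\right) = 2 + I^{2} + \frac{4}{1 + I}$)
$\left(24832 + 18931\right) + y{\left(j \right)} = \left(24832 + 18931\right) + \frac{4 + \left(1 - 77\right) \left(2 + \left(-77\right)^{2}\right)}{1 - 77} = 43763 + \frac{4 - 76 \left(2 + 5929\right)}{-76} = 43763 - \frac{4 - 450756}{76} = 43763 - - \frac{112688}{19} = 43763 + \frac{112688}{19} = \frac{944185}{19}$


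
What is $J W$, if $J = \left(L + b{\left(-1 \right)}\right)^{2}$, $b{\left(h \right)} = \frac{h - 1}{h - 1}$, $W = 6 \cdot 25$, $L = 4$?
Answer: $3750$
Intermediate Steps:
$W = 150$
$b{\left(h \right)} = 1$ ($b{\left(h \right)} = \frac{-1 + h}{-1 + h} = 1$)
$J = 25$ ($J = \left(4 + 1\right)^{2} = 5^{2} = 25$)
$J W = 25 \cdot 150 = 3750$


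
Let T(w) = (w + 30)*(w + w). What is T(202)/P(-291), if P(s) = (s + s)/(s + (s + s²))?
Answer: -13543696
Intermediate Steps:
P(s) = 2*s/(s² + 2*s) (P(s) = (2*s)/(s² + 2*s) = 2*s/(s² + 2*s))
T(w) = 2*w*(30 + w) (T(w) = (30 + w)*(2*w) = 2*w*(30 + w))
T(202)/P(-291) = (2*202*(30 + 202))/((2/(2 - 291))) = (2*202*232)/((2/(-289))) = 93728/((2*(-1/289))) = 93728/(-2/289) = 93728*(-289/2) = -13543696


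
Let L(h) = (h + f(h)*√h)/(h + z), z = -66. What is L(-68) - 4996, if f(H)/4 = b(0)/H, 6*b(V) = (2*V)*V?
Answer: -334698/67 ≈ -4995.5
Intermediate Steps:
b(V) = V²/3 (b(V) = ((2*V)*V)/6 = (2*V²)/6 = V²/3)
f(H) = 0 (f(H) = 4*(((⅓)*0²)/H) = 4*(((⅓)*0)/H) = 4*(0/H) = 4*0 = 0)
L(h) = h/(-66 + h) (L(h) = (h + 0*√h)/(h - 66) = (h + 0)/(-66 + h) = h/(-66 + h))
L(-68) - 4996 = -68/(-66 - 68) - 4996 = -68/(-134) - 4996 = -68*(-1/134) - 4996 = 34/67 - 4996 = -334698/67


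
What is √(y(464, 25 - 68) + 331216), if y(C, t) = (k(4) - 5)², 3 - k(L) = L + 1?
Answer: √331265 ≈ 575.56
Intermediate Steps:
k(L) = 2 - L (k(L) = 3 - (L + 1) = 3 - (1 + L) = 3 + (-1 - L) = 2 - L)
y(C, t) = 49 (y(C, t) = ((2 - 1*4) - 5)² = ((2 - 4) - 5)² = (-2 - 5)² = (-7)² = 49)
√(y(464, 25 - 68) + 331216) = √(49 + 331216) = √331265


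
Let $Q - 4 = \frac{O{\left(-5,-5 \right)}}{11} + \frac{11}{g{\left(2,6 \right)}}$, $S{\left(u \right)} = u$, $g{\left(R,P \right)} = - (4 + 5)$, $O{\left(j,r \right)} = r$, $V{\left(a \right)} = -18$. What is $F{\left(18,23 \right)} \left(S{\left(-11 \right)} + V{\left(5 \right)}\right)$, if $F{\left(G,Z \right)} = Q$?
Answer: $- \frac{6670}{99} \approx -67.374$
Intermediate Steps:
$g{\left(R,P \right)} = -9$ ($g{\left(R,P \right)} = \left(-1\right) 9 = -9$)
$Q = \frac{230}{99}$ ($Q = 4 + \left(- \frac{5}{11} + \frac{11}{-9}\right) = 4 + \left(\left(-5\right) \frac{1}{11} + 11 \left(- \frac{1}{9}\right)\right) = 4 - \frac{166}{99} = \frac{230}{99} \approx 2.3232$)
$F{\left(G,Z \right)} = \frac{230}{99}$
$F{\left(18,23 \right)} \left(S{\left(-11 \right)} + V{\left(5 \right)}\right) = \frac{230 \left(-11 - 18\right)}{99} = \frac{230}{99} \left(-29\right) = - \frac{6670}{99}$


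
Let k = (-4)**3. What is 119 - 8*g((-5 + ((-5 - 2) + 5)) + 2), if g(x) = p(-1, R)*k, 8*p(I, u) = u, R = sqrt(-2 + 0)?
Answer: 119 + 64*I*sqrt(2) ≈ 119.0 + 90.51*I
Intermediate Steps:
R = I*sqrt(2) (R = sqrt(-2) = I*sqrt(2) ≈ 1.4142*I)
p(I, u) = u/8
k = -64
g(x) = -8*I*sqrt(2) (g(x) = ((I*sqrt(2))/8)*(-64) = (I*sqrt(2)/8)*(-64) = -8*I*sqrt(2))
119 - 8*g((-5 + ((-5 - 2) + 5)) + 2) = 119 - (-64)*I*sqrt(2) = 119 + 64*I*sqrt(2)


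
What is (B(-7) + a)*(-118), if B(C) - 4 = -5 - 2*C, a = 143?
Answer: -18408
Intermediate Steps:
B(C) = -1 - 2*C (B(C) = 4 + (-5 - 2*C) = -1 - 2*C)
(B(-7) + a)*(-118) = ((-1 - 2*(-7)) + 143)*(-118) = ((-1 + 14) + 143)*(-118) = (13 + 143)*(-118) = 156*(-118) = -18408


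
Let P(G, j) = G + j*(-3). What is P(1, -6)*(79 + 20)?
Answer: 1881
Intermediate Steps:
P(G, j) = G - 3*j
P(1, -6)*(79 + 20) = (1 - 3*(-6))*(79 + 20) = (1 + 18)*99 = 19*99 = 1881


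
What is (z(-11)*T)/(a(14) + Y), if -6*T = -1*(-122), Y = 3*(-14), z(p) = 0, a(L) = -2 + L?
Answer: 0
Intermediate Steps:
Y = -42
T = -61/3 (T = -(-1)*(-122)/6 = -⅙*122 = -61/3 ≈ -20.333)
(z(-11)*T)/(a(14) + Y) = (0*(-61/3))/((-2 + 14) - 42) = 0/(12 - 42) = 0/(-30) = 0*(-1/30) = 0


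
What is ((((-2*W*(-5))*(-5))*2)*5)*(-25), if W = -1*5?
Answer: -62500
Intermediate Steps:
W = -5
((((-2*W*(-5))*(-5))*2)*5)*(-25) = ((((-2*(-5)*(-5))*(-5))*2)*5)*(-25) = ((((10*(-5))*(-5))*2)*5)*(-25) = ((-50*(-5)*2)*5)*(-25) = ((250*2)*5)*(-25) = (500*5)*(-25) = 2500*(-25) = -62500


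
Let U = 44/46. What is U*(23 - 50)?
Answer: -594/23 ≈ -25.826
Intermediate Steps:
U = 22/23 (U = 44*(1/46) = 22/23 ≈ 0.95652)
U*(23 - 50) = 22*(23 - 50)/23 = (22/23)*(-27) = -594/23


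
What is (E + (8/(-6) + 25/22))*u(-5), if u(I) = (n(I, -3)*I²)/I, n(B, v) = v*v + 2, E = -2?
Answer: 725/6 ≈ 120.83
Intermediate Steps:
n(B, v) = 2 + v² (n(B, v) = v² + 2 = 2 + v²)
u(I) = 11*I (u(I) = ((2 + (-3)²)*I²)/I = ((2 + 9)*I²)/I = (11*I²)/I = 11*I)
(E + (8/(-6) + 25/22))*u(-5) = (-2 + (8/(-6) + 25/22))*(11*(-5)) = (-2 + (8*(-⅙) + 25*(1/22)))*(-55) = (-2 + (-4/3 + 25/22))*(-55) = (-2 - 13/66)*(-55) = -145/66*(-55) = 725/6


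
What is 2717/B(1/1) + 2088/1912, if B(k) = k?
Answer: 649624/239 ≈ 2718.1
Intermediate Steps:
2717/B(1/1) + 2088/1912 = 2717/(1/1) + 2088/1912 = 2717/1 + 2088*(1/1912) = 2717*1 + 261/239 = 2717 + 261/239 = 649624/239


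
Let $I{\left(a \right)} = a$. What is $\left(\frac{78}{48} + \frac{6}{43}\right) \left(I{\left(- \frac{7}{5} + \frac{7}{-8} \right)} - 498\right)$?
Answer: $- \frac{12146677}{13760} \approx -882.75$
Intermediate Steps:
$\left(\frac{78}{48} + \frac{6}{43}\right) \left(I{\left(- \frac{7}{5} + \frac{7}{-8} \right)} - 498\right) = \left(\frac{78}{48} + \frac{6}{43}\right) \left(\left(- \frac{7}{5} + \frac{7}{-8}\right) - 498\right) = \left(78 \cdot \frac{1}{48} + 6 \cdot \frac{1}{43}\right) \left(\left(\left(-7\right) \frac{1}{5} + 7 \left(- \frac{1}{8}\right)\right) - 498\right) = \left(\frac{13}{8} + \frac{6}{43}\right) \left(\left(- \frac{7}{5} - \frac{7}{8}\right) - 498\right) = \frac{607 \left(- \frac{91}{40} - 498\right)}{344} = \frac{607}{344} \left(- \frac{20011}{40}\right) = - \frac{12146677}{13760}$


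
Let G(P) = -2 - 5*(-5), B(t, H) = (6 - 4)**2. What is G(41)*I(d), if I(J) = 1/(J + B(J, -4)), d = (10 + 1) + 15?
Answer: 23/30 ≈ 0.76667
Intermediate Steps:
B(t, H) = 4 (B(t, H) = 2**2 = 4)
G(P) = 23 (G(P) = -2 + 25 = 23)
d = 26 (d = 11 + 15 = 26)
I(J) = 1/(4 + J) (I(J) = 1/(J + 4) = 1/(4 + J))
G(41)*I(d) = 23/(4 + 26) = 23/30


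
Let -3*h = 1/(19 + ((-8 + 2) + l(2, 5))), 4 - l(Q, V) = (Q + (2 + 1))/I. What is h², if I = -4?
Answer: 16/47961 ≈ 0.00033360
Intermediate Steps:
l(Q, V) = 19/4 + Q/4 (l(Q, V) = 4 - (Q + (2 + 1))/(-4) = 4 - (Q + 3)*(-1)/4 = 4 - (3 + Q)*(-1)/4 = 4 - (-¾ - Q/4) = 4 + (¾ + Q/4) = 19/4 + Q/4)
h = -4/219 (h = -1/(3*(19 + ((-8 + 2) + (19/4 + (¼)*2)))) = -1/(3*(19 + (-6 + (19/4 + ½)))) = -1/(3*(19 + (-6 + 21/4))) = -1/(3*(19 - ¾)) = -1/(3*73/4) = -⅓*4/73 = -4/219 ≈ -0.018265)
h² = (-4/219)² = 16/47961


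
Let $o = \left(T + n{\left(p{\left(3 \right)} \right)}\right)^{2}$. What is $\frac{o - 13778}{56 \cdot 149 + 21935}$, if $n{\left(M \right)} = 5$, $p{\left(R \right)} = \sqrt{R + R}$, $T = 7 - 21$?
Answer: $- \frac{13697}{30279} \approx -0.45236$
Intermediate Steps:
$T = -14$
$p{\left(R \right)} = \sqrt{2} \sqrt{R}$ ($p{\left(R \right)} = \sqrt{2 R} = \sqrt{2} \sqrt{R}$)
$o = 81$ ($o = \left(-14 + 5\right)^{2} = \left(-9\right)^{2} = 81$)
$\frac{o - 13778}{56 \cdot 149 + 21935} = \frac{81 - 13778}{56 \cdot 149 + 21935} = - \frac{13697}{8344 + 21935} = - \frac{13697}{30279}$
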